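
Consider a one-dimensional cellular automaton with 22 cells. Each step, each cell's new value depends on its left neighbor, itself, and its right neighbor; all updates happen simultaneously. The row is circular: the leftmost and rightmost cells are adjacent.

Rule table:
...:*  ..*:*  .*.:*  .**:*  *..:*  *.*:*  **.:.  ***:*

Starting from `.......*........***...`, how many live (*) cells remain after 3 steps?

******************.***
*****************.****
****************.*****
count of *: 21

21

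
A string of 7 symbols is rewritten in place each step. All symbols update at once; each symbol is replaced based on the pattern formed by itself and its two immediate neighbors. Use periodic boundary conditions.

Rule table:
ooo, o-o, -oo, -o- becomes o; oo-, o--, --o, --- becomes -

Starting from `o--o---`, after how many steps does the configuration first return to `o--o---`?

1

o--o---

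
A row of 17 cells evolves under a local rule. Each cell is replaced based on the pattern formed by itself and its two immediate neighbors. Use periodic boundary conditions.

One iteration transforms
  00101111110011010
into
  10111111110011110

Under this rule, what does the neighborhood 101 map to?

1

At position 3 the neighborhood is 101; the next row has 1 there.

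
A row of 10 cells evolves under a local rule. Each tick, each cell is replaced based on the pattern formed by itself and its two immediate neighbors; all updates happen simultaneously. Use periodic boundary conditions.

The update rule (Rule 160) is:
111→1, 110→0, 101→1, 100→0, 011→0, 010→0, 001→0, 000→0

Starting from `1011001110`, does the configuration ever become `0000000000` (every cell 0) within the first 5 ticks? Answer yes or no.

0100000101
1000000010
0000000001
0000000000
all cells are 0 at tick 4

yes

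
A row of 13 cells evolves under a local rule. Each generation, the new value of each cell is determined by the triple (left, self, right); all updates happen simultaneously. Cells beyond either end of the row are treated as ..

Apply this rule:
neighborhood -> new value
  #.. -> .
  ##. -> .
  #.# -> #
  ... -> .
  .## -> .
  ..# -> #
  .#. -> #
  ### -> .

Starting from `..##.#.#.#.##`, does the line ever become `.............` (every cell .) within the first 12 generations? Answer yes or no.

yes

generation 1: .#..#######..
generation 2: ##.#.........
generation 3: ..##.........
generation 4: .#...........
generation 5: ##...........
generation 6: .............
all cells are . at generation 6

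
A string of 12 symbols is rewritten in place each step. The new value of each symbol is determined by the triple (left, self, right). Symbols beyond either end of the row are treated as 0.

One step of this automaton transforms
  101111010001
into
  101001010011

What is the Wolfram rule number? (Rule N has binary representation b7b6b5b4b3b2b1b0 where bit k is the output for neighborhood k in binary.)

78

position 3: 111 → 0  (bit 7 = 0)
position 5: 110 → 1  (bit 6 = 1)
position 1: 101 → 0  (bit 5 = 0)
position 8: 100 → 0  (bit 4 = 0)
position 2: 011 → 1  (bit 3 = 1)
position 0: 010 → 1  (bit 2 = 1)
position 10: 001 → 1  (bit 1 = 1)
position 9: 000 → 0  (bit 0 = 0)
bits b7..b0 = 01001110 = 78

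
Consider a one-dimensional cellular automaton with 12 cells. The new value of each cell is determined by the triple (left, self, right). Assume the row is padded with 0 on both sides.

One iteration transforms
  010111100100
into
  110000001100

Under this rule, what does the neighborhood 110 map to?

0

At position 6 the neighborhood is 110; the next row has 0 there.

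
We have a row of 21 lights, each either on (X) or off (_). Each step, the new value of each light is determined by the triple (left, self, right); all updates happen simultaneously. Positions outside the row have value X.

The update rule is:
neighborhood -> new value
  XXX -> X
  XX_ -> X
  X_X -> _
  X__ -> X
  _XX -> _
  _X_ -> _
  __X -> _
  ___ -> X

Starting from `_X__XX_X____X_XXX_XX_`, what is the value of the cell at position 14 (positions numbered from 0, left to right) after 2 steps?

_

__X__X__XXX____XX__X_
X__X__X__XXXXX__XX___
position 14 holds _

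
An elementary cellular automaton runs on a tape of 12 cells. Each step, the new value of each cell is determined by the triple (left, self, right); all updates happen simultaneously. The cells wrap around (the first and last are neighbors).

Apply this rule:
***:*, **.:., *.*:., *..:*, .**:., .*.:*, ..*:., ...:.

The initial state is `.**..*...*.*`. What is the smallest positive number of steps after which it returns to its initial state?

12

step 1: ...*.**..*.*
step 2: *..*...*.*.*
step 3: .*.**..*.*..
step 4: .*...*.*.**.
step 5: .**..*.*...*
step 6: ...*.*.**..*
step 7: *..*.*...*.*
step 8: .*.*.**..*..
step 9: .*.*...*.**.
step 10: .*.**..*...*
step 11: .*...*.**..*
step 12: .**..*...*.*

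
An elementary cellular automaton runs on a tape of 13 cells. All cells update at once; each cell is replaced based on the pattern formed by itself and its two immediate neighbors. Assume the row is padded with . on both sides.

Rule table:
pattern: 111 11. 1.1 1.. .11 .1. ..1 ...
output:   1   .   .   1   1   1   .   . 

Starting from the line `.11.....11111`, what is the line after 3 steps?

step 1: .1.1....1111.
step 2: .1.11...111.1
step 3: .1.1.1..11..1

.1.1.1..11..1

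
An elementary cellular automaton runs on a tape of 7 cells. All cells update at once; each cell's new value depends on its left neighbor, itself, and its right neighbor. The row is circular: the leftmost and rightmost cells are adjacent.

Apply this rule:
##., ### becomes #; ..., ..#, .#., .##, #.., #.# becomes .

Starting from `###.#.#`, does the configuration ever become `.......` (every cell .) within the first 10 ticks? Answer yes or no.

yes

###....
.##....
..#....
.......
all cells are . at tick 4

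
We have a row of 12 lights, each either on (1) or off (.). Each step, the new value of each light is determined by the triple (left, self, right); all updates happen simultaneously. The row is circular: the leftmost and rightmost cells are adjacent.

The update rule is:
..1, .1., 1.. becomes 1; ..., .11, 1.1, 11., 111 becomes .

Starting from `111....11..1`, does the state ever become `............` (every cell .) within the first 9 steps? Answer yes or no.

yes

...1..1..11.
..1111111..1
11.......111
..1.....1...
.111...111..
1...1.1...1.
11.11.11.11.
............
all cells are . at step 8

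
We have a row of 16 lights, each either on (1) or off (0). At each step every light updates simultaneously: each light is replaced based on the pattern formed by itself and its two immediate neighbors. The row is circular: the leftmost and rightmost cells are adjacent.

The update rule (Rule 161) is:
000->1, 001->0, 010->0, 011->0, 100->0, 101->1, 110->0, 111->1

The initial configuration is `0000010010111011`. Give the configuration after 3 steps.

0111000001010100
0010011100101001
0000001000010000

0000001000010000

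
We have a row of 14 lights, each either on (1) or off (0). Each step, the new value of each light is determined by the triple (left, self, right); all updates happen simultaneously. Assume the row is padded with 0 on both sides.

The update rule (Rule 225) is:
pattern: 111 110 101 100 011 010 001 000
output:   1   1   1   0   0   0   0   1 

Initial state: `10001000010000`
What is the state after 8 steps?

00100011000111
10001001010011
00100000100001
10001110001100
00100110100101
10000011000010
00111001011000
10011000101011

10011000101011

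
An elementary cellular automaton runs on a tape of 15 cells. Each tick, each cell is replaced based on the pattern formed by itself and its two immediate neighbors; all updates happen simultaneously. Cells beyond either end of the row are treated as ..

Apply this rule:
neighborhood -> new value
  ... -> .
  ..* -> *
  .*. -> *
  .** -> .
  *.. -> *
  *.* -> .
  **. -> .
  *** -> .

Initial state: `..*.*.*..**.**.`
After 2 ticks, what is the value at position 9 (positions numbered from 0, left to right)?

*

tick 1: .**.*.***.....*
tick 2: *...*....*...**
position 9 holds *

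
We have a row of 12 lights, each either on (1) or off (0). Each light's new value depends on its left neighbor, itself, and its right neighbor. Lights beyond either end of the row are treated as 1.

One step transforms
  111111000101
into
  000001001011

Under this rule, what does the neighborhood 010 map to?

At position 9 the neighborhood is 010; the next row has 0 there.

0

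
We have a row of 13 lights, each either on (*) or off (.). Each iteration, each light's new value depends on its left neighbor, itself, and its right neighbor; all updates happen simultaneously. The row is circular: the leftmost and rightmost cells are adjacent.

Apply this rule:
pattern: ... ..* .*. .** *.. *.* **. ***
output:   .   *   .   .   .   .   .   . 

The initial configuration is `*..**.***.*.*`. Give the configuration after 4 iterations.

............*

..*..........
.*...........
*............
............*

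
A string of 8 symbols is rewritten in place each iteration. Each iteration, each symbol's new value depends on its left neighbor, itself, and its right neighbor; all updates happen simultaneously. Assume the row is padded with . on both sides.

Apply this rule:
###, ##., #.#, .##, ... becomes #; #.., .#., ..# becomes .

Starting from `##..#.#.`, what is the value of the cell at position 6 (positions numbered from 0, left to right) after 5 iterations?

##...#..
##.#...#
###..#..
###....#
###.##..
position 6 holds .

.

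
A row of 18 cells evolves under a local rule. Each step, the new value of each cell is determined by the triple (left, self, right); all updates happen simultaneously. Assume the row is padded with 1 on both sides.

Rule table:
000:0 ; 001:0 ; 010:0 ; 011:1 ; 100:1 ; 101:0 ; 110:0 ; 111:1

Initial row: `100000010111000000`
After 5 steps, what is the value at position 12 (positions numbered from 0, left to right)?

1

010000000110100000
001000000100010000
100100000010001000
010010000001000100
001001000000100010
position 12 holds 1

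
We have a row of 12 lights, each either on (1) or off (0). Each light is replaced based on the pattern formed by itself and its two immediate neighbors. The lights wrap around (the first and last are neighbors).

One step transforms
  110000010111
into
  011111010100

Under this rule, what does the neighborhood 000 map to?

At position 3 the neighborhood is 000; the next row has 1 there.

1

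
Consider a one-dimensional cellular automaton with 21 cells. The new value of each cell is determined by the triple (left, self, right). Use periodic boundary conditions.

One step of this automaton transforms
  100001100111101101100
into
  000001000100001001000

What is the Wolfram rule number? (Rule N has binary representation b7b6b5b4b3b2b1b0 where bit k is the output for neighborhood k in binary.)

8

position 10: 111 → 0  (bit 7 = 0)
position 6: 110 → 0  (bit 6 = 0)
position 13: 101 → 0  (bit 5 = 0)
position 1: 100 → 0  (bit 4 = 0)
position 5: 011 → 1  (bit 3 = 1)
position 0: 010 → 0  (bit 2 = 0)
position 4: 001 → 0  (bit 1 = 0)
position 2: 000 → 0  (bit 0 = 0)
bits b7..b0 = 00001000 = 8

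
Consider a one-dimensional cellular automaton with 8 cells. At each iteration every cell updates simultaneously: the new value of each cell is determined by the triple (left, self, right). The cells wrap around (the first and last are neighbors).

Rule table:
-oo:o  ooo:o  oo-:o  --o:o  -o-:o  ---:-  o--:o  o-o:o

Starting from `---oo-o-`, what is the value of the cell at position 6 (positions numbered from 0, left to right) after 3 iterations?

iteration 1: --oooooo
iteration 2: oooooooo
iteration 3: oooooooo
position 6 holds o

o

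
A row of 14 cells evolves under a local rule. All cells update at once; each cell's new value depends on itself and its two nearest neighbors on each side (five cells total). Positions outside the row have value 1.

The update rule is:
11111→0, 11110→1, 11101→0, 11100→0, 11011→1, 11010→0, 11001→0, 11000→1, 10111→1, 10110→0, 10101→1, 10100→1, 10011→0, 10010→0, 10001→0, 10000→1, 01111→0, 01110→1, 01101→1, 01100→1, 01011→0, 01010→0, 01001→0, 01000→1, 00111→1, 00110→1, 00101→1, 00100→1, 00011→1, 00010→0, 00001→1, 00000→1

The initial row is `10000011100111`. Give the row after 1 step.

01111111000100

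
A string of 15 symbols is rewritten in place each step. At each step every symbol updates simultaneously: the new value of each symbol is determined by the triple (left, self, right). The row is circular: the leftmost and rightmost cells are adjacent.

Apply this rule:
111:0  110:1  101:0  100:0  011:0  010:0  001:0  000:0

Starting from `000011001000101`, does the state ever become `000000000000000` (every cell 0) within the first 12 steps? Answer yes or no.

yes

step 1: 000001000000000
step 2: 000000000000000
all cells are 0 at step 2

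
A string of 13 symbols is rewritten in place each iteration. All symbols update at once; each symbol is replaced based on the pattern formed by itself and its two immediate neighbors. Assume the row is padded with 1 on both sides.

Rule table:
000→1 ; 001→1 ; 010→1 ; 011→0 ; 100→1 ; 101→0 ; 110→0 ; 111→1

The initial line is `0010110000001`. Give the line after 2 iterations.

1101110111100

1110001111110
1101110111100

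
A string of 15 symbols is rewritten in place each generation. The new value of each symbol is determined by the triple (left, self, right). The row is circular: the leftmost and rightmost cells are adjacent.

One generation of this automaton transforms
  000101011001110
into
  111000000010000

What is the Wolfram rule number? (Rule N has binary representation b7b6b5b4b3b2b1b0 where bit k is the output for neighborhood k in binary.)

3

position 12: 111 → 0  (bit 7 = 0)
position 8: 110 → 0  (bit 6 = 0)
position 4: 101 → 0  (bit 5 = 0)
position 9: 100 → 0  (bit 4 = 0)
position 7: 011 → 0  (bit 3 = 0)
position 3: 010 → 0  (bit 2 = 0)
position 2: 001 → 1  (bit 1 = 1)
position 0: 000 → 1  (bit 0 = 1)
bits b7..b0 = 00000011 = 3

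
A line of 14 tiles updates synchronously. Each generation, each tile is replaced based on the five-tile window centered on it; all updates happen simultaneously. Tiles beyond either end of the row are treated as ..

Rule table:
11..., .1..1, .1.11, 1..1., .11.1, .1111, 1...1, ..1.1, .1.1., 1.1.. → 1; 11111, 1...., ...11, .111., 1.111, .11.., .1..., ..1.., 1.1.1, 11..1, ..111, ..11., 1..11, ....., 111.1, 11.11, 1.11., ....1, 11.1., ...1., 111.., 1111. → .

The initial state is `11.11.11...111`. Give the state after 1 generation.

.1..1...11....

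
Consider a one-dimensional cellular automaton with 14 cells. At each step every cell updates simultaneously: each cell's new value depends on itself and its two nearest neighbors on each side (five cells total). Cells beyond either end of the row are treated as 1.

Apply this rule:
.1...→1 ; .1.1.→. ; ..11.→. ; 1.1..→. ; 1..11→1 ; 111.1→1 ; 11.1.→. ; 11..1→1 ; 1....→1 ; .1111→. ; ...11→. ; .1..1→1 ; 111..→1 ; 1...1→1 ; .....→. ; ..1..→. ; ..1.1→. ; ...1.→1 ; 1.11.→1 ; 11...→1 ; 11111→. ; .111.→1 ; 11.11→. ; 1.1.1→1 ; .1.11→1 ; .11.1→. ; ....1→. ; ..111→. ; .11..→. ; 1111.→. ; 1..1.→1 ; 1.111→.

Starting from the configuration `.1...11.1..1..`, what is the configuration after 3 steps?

..11.....11.11
11..11........
.111..11......

.111..11......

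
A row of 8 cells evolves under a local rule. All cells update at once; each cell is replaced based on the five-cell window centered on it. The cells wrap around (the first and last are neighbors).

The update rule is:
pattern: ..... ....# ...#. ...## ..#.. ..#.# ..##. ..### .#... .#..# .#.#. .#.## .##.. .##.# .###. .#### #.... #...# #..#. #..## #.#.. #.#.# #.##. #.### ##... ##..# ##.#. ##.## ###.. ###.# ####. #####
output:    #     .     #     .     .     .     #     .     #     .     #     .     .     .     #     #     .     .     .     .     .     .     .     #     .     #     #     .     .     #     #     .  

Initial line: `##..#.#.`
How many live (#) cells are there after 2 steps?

2

..#..#..
.#....#.
count of #: 2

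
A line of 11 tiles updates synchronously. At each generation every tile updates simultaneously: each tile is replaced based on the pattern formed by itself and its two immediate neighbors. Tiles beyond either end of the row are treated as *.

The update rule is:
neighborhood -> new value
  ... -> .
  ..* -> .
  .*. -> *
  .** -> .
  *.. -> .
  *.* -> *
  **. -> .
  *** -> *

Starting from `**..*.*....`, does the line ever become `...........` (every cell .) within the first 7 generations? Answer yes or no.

*...***....
.....*.....
.....*.....  (fixed point — unchanged through generation 7)
generation 7 is .....*....., still not uniform .

no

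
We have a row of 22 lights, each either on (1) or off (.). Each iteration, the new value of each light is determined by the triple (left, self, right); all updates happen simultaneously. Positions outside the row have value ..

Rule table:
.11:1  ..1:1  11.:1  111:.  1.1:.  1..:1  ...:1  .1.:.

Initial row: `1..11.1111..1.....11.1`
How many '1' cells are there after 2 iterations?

.1111.1..111.1111111..
11..1..111.1.1.....111
count of 1: 11

11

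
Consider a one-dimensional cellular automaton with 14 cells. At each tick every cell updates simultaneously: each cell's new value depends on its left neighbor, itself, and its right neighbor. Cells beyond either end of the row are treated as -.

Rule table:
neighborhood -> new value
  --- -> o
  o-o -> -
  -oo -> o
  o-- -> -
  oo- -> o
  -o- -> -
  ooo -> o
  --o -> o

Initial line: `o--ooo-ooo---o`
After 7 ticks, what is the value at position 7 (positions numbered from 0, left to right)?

o

tick 1: --oooo-ooo-oo-
tick 2: oooooo-ooo-oo-
tick 3: oooooo-ooo-oo-  (fixed point — unchanged through tick 7)
position 7 holds o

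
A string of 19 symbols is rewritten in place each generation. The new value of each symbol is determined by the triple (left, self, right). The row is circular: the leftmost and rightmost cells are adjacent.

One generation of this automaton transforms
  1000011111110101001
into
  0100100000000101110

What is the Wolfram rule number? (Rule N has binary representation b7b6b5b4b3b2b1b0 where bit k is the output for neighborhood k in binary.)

22

position 6: 111 → 0  (bit 7 = 0)
position 0: 110 → 0  (bit 6 = 0)
position 12: 101 → 0  (bit 5 = 0)
position 1: 100 → 1  (bit 4 = 1)
position 5: 011 → 0  (bit 3 = 0)
position 13: 010 → 1  (bit 2 = 1)
position 4: 001 → 1  (bit 1 = 1)
position 2: 000 → 0  (bit 0 = 0)
bits b7..b0 = 00010110 = 22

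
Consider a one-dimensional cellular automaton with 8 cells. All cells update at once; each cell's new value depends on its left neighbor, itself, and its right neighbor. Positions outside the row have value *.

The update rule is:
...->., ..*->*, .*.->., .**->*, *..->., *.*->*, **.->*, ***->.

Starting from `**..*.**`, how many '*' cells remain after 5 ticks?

5

.*.*.**.
*.*.****
**.**...
.****..*
**..*.**
count of *: 5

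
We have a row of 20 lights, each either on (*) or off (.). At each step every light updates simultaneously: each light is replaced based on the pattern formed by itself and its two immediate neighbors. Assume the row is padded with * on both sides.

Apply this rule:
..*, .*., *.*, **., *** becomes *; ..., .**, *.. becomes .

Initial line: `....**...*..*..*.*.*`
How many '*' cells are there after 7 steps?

...*.*..**.**.*****.
..****.*.**.**.*****
.*.******.**.**.****
***.******.**.**.***
****.******.**.**.**
*****.******.**.**.*
******.******.**.**.
count of *: 16

16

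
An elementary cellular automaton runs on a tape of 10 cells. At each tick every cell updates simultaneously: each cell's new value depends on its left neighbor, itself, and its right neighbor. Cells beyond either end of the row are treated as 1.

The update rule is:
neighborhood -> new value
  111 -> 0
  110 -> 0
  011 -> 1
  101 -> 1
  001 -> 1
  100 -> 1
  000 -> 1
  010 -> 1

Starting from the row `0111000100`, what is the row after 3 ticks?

1110011111

1100111111
0011100000
1110011111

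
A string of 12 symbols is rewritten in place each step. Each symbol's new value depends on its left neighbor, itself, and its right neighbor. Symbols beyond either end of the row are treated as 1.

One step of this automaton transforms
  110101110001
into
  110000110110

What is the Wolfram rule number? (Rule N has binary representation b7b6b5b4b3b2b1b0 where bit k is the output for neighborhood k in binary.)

195

position 0: 111 → 1  (bit 7 = 1)
position 1: 110 → 1  (bit 6 = 1)
position 2: 101 → 0  (bit 5 = 0)
position 8: 100 → 0  (bit 4 = 0)
position 5: 011 → 0  (bit 3 = 0)
position 3: 010 → 0  (bit 2 = 0)
position 10: 001 → 1  (bit 1 = 1)
position 9: 000 → 1  (bit 0 = 1)
bits b7..b0 = 11000011 = 195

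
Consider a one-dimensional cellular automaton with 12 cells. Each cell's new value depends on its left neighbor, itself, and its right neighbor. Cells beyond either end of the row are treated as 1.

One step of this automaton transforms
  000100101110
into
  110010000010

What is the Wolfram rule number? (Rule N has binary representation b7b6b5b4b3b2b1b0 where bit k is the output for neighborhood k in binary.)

81

position 9: 111 → 0  (bit 7 = 0)
position 10: 110 → 1  (bit 6 = 1)
position 7: 101 → 0  (bit 5 = 0)
position 0: 100 → 1  (bit 4 = 1)
position 8: 011 → 0  (bit 3 = 0)
position 3: 010 → 0  (bit 2 = 0)
position 2: 001 → 0  (bit 1 = 0)
position 1: 000 → 1  (bit 0 = 1)
bits b7..b0 = 01010001 = 81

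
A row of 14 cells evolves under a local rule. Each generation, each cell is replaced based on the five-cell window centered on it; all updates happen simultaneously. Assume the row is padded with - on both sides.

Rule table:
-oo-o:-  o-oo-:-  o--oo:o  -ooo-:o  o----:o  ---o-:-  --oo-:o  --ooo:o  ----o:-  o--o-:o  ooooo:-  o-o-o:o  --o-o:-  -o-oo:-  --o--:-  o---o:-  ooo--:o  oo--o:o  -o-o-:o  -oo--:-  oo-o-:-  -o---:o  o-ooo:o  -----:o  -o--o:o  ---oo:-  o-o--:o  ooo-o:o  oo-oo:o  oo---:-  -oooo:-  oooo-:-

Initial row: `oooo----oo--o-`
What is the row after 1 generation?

o--o-o--o-oo-o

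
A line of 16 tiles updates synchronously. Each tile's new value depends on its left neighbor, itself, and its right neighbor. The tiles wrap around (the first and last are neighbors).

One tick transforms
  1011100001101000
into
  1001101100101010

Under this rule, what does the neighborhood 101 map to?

At position 1 the neighborhood is 101; the next row has 0 there.

0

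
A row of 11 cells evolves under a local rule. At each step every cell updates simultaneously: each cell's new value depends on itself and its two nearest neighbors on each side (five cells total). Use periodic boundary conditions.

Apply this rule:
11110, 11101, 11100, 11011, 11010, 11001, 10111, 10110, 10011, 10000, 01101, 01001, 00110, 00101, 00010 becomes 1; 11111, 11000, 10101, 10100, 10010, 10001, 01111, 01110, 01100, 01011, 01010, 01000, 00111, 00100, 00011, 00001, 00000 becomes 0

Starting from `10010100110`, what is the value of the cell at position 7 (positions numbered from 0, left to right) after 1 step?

step 1: 01010011111
position 7 holds 1

1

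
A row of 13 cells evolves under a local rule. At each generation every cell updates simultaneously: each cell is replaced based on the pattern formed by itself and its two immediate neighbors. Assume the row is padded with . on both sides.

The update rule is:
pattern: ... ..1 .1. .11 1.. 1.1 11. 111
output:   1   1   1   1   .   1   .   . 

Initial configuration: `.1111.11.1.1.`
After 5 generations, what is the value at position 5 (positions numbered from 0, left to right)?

1

generation 1: 11...11.1111.
generation 2: 1..111.11....
generation 3: 1.11..11..111
generation 4: 111..11..11..
generation 5: 1...11..11..1
position 5 holds 1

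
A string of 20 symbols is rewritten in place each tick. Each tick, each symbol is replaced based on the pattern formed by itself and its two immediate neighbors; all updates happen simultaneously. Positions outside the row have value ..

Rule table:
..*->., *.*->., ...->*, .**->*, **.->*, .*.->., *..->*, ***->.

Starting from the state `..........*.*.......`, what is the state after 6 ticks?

*.*.**..*..***......

*********....*******
*.......****.*.....*
.******.*..*..****..
.*....*..*..*.*..***
..***..*..*....*.*.*
*.*.**..*..***......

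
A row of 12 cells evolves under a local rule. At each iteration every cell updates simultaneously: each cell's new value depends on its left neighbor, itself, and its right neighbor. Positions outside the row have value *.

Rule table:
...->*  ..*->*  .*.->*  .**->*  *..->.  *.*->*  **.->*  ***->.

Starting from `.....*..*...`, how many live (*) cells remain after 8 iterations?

iteration 1: .*****.**.**
iteration 2: **...******.
iteration 3: .*.***....**
iteration 4: ****.*.****.
iteration 5: ...*****..**
iteration 6: .***...*.**.
iteration 7: **.*.*******
iteration 8: .*****......
count of *: 5

5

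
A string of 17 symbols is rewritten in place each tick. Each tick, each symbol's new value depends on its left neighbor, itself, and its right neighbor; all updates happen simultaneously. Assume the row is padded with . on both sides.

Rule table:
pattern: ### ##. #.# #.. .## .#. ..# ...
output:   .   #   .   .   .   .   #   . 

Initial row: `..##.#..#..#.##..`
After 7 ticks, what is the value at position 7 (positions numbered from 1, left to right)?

.

.#.#...#..#...#..
#.....#..#...#...
.....#..#...#....
....#..#...#.....
...#..#...#......
..#..#...#.......
.#..#...#........
position 7 holds .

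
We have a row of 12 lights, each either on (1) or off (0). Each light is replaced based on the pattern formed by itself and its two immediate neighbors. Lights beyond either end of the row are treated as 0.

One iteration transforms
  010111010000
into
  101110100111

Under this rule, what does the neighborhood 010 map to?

At position 1 the neighborhood is 010; the next row has 0 there.

0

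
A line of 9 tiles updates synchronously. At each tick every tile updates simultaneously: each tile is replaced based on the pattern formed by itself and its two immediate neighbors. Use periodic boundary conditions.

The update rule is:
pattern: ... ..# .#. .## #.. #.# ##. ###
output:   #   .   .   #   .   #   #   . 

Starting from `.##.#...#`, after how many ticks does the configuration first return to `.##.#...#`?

14

tick 1: ####..#..
tick 2: #..#.....
tick 3: .....###.
tick 4: ####.#.#.
tick 5: #..##.#.#
tick 6: #..###.##
tick 7: #..#.###.
tick 8: ....##.##
tick 9: .##.#####
tick 10: #####...#
tick 11: ....#.#.#
tick 12: .##..#.#.
tick 13: .##...#..
tick 14: .##.#...#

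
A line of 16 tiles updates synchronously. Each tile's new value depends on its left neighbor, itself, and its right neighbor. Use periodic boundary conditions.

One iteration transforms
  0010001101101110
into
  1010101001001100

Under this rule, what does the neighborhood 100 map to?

0

At position 3 the neighborhood is 100; the next row has 0 there.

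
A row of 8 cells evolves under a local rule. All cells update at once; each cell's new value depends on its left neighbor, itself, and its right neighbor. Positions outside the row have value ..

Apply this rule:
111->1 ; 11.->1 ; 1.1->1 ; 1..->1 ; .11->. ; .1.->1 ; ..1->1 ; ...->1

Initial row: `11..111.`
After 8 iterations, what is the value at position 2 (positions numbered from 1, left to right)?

iteration 1: .111.111
iteration 2: 1.111.11
iteration 3: 11.111.1
iteration 4: .11.1111
iteration 5: 1.11.111
iteration 6: 11.11.11
iteration 7: .11.11.1
iteration 8: 1.11.111
position 2 holds .

.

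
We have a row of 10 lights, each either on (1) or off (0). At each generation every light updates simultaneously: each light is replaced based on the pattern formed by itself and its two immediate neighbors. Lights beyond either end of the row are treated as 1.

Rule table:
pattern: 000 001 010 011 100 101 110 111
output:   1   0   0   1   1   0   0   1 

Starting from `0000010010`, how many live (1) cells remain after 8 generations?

1111001000
1110100110
1100010100
1011000010
0010111000
1000110110
0110100100
0100010010
count of 1: 3

3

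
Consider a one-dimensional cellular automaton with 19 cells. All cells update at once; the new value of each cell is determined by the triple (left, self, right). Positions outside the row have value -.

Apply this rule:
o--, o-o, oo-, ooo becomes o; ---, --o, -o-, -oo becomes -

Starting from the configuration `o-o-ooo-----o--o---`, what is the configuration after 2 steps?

-o-o-ooo-----o--o--
--o-o-ooo-----o--o-

--o-o-ooo-----o--o-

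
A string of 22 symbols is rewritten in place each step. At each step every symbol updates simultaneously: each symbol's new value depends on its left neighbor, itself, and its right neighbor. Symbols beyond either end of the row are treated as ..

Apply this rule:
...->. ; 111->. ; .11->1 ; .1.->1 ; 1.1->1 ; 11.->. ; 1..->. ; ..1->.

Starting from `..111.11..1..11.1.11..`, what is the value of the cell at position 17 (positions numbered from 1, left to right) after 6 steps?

..1..11...1..1.1111...
..1..1....1..111......
..1..1....1..1........
..1..1....1..1........  (fixed point — unchanged through step 6)
position 17 holds .

.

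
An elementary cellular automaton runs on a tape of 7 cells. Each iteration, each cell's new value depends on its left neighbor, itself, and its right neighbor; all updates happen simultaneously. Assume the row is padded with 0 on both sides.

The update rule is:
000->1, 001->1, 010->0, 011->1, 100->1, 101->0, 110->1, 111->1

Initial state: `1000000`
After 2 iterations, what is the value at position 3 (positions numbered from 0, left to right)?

1

iteration 1: 0111111
iteration 2: 1111111
position 3 holds 1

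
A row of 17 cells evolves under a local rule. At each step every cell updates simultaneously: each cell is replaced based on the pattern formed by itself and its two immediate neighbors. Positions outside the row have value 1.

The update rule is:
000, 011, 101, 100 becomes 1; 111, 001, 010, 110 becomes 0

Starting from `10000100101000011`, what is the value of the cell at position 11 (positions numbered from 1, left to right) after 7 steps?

01110010010111010
11001001001100101
00100100101010011
10010010010101010
01001001001010101
10100100100101011
01010010010010110
position 11 holds 0

0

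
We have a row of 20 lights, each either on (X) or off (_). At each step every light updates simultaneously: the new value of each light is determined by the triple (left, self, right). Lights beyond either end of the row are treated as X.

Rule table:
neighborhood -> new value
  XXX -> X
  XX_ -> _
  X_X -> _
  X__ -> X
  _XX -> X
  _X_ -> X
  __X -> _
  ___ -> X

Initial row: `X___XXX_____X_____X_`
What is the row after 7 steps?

_XX_XX_XX_X_X_X_X_X_

step 1: _XX_XX_XXXX_XXXXX_X_
step 2: _X__X__XXX__XXXX__X_
step 3: _XX_XX_XX_X_XXX_X_X_
step 4: _X__X__X__X_XX__X_X_
step 5: _XX_XX_XX_X_X_X_X_X_
step 6: _X__X__X__X_X_X_X_X_
step 7: _XX_XX_XX_X_X_X_X_X_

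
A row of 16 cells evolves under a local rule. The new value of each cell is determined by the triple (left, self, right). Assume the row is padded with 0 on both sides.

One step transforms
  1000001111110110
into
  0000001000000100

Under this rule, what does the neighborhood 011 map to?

1

At position 6 the neighborhood is 011; the next row has 1 there.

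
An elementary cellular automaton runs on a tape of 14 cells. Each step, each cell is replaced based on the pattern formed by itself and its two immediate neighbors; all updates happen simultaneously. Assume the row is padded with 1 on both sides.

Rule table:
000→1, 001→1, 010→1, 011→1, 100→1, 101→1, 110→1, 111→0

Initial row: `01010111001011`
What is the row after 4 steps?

11111101111110
00000111000011
11111101111110  (repeats step 1; period 2)
step 4: 00000111000011

00000111000011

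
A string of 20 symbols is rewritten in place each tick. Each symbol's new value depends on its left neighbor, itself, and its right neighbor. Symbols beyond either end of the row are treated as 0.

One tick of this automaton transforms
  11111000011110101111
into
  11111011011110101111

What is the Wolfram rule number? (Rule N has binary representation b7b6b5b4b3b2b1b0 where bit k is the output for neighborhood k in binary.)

205

position 1: 111 → 1  (bit 7 = 1)
position 4: 110 → 1  (bit 6 = 1)
position 13: 101 → 0  (bit 5 = 0)
position 5: 100 → 0  (bit 4 = 0)
position 0: 011 → 1  (bit 3 = 1)
position 14: 010 → 1  (bit 2 = 1)
position 8: 001 → 0  (bit 1 = 0)
position 6: 000 → 1  (bit 0 = 1)
bits b7..b0 = 11001101 = 205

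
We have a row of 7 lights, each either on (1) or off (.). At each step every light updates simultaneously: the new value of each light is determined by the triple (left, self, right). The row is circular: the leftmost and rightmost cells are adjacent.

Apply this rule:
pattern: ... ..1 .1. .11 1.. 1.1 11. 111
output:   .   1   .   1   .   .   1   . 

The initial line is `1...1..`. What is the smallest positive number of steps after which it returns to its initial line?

7

step 1: ...1..1
step 2: ..1..1.
step 3: .1..1..
step 4: 1..1...
step 5: ..1...1
step 6: .1...1.
step 7: 1...1..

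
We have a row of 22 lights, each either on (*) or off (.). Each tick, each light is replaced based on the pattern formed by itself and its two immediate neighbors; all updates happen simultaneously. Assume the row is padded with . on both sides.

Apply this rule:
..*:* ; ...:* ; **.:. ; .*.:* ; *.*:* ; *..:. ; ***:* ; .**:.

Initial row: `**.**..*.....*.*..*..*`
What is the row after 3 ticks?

.*.*...***.***.**.**.*

..*...**.*******.**.**
***.**..*.*****.*..*..
.*.*...***.***.**.**.*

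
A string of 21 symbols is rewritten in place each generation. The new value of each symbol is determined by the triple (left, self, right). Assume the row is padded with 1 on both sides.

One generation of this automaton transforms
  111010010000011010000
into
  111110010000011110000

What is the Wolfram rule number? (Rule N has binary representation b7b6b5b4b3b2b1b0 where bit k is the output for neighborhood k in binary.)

position 0: 111 → 1  (bit 7 = 1)
position 2: 110 → 1  (bit 6 = 1)
position 3: 101 → 1  (bit 5 = 1)
position 5: 100 → 0  (bit 4 = 0)
position 13: 011 → 1  (bit 3 = 1)
position 4: 010 → 1  (bit 2 = 1)
position 6: 001 → 0  (bit 1 = 0)
position 9: 000 → 0  (bit 0 = 0)
bits b7..b0 = 11101100 = 236

236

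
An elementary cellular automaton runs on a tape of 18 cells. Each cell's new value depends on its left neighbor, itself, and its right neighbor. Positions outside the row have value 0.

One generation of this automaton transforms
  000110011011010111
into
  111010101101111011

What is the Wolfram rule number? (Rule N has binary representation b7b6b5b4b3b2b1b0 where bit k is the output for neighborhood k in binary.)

position 16: 111 → 1  (bit 7 = 1)
position 4: 110 → 1  (bit 6 = 1)
position 9: 101 → 1  (bit 5 = 1)
position 5: 100 → 0  (bit 4 = 0)
position 3: 011 → 0  (bit 3 = 0)
position 13: 010 → 1  (bit 2 = 1)
position 2: 001 → 1  (bit 1 = 1)
position 0: 000 → 1  (bit 0 = 1)
bits b7..b0 = 11100111 = 231

231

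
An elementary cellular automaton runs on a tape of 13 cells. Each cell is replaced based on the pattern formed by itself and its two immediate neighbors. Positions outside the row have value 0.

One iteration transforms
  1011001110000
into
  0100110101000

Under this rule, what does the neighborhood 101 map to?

At position 1 the neighborhood is 101; the next row has 1 there.

1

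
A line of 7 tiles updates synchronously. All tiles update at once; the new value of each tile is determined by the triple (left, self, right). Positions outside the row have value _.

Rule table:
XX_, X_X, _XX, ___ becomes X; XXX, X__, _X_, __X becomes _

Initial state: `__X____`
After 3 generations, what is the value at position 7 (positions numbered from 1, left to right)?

generation 1: X___XXX
generation 2: __X_X_X
generation 3: X__X_X_
position 7 holds _

_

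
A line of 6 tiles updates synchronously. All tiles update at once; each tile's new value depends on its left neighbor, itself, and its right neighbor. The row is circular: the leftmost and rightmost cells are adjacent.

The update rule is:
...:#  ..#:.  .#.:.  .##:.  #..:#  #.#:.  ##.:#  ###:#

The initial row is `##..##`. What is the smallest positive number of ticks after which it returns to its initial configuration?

6

###..#
####..
.####.
..####
#..###
##..##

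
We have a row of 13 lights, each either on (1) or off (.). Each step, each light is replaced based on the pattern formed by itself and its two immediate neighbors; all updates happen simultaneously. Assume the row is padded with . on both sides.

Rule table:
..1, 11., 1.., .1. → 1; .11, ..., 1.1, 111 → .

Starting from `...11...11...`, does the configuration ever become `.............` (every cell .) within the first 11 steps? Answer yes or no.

no

..1.11.1.11..
.11..1.1..11.
1.1111.111.11
1....1...1..1
11..111.11111
.111..1.....1
1..11111...11
111....11.1.1
..11..1.1.1.1
.1.1111.1.1.1
11....1.1.1.1
step 11 is 11....1.1.1.1, still not uniform .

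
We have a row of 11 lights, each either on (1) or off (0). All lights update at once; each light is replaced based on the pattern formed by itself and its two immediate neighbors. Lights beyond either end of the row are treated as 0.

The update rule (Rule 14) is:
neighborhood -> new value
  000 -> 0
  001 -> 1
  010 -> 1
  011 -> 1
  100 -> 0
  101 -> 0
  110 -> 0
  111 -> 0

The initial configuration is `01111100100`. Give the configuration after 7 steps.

10100000000

11000001100
10000011000
10000110000
10001100000
10011000000
10110000000
10100000000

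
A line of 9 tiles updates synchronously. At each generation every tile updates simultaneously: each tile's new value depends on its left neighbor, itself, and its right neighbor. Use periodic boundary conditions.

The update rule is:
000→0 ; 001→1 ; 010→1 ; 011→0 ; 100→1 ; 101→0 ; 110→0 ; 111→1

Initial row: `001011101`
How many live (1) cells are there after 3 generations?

3

111001001
110111110
000011100
count of 1: 3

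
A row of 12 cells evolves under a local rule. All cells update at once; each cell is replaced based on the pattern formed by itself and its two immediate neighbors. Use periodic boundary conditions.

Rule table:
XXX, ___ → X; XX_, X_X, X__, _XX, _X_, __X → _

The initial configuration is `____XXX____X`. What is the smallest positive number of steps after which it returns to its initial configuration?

14

_XX__X__XX__
___________X
_XXXXXXXXX__
__XXXXXXX__X
___XXXXX____
XX__XXX__XXX
X____X____XX
__XX___XX__X
_____X______
XXXX___XXXXX
XXX__X__XXXX
XX_______XXX
X__XXXXX__XX
____XXX____X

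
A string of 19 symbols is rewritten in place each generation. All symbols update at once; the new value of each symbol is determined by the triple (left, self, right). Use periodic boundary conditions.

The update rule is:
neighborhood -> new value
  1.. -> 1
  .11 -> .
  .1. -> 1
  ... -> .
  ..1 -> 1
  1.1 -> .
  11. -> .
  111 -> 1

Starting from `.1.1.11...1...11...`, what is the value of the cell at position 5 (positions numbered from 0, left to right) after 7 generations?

1

11.1...1.111.1..1..
...11.11..1..111111
1.1.....11111.1111.
1.11...1.111...11..
1...1.11..1.1.1..11
.1.11...111.1.111.1
.1...1.1.1..1..1..1
position 5 holds 1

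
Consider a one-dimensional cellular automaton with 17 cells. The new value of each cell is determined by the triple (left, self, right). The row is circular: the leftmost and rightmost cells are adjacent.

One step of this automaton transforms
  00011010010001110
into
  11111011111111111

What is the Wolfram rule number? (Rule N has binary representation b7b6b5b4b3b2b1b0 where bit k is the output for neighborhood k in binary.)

223

position 14: 111 → 1  (bit 7 = 1)
position 4: 110 → 1  (bit 6 = 1)
position 5: 101 → 0  (bit 5 = 0)
position 7: 100 → 1  (bit 4 = 1)
position 3: 011 → 1  (bit 3 = 1)
position 6: 010 → 1  (bit 2 = 1)
position 2: 001 → 1  (bit 1 = 1)
position 0: 000 → 1  (bit 0 = 1)
bits b7..b0 = 11011111 = 223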